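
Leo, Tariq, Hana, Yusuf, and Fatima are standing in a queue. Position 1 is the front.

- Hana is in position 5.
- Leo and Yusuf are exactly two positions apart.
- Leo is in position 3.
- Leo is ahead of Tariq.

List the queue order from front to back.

Yusuf, Fatima, Leo, Tariq, Hana

From clue 1: Hana → position 5.
From clues 1–2: Leo is in {1,2,3,4}.
From clues 1–3: Yusuf → position 1, Leo → position 3.
From clues 1–4: Fatima → position 2, Tariq → position 4.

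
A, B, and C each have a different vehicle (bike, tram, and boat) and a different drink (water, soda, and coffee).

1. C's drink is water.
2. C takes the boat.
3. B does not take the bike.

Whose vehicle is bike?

With clues 1–2, C is impossible for the one with vehicle bike.
With clues 1–3, B is impossible for the one with vehicle bike.
That leaves A.

A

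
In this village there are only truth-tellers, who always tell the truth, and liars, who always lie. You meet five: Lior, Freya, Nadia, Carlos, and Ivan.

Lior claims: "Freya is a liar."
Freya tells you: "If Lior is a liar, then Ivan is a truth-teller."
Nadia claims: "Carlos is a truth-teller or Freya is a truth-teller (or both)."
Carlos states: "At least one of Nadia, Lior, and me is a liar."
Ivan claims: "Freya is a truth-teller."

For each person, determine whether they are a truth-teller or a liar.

Lior: liar, Freya: truth-teller, Nadia: truth-teller, Carlos: truth-teller, Ivan: truth-teller

Consider Lior. Suppose Lior is a truth-teller.
Then no assignment of the remaining roles makes every statement match its speaker's type — contradiction.
So Lior is a liar.
With that fixed, Carlos's statement is true, so Carlos is a truth-teller.
With that fixed, Nadia's statement is true, so Nadia is a truth-teller.
Consider Freya. Suppose Freya is a liar.
Then Lior's statement comes out true, contradicting Lior being a liar.
So Freya is a truth-teller.
With that fixed, Ivan's statement is true, so Ivan is a truth-teller.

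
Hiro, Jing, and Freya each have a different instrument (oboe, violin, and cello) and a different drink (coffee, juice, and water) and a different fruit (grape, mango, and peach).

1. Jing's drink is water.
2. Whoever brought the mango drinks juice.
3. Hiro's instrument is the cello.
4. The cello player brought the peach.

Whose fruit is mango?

Freya

With clues 1–2, Jing is impossible for the one with fruit mango.
With clues 1–4, Hiro is impossible for the one with fruit mango.
That leaves Freya.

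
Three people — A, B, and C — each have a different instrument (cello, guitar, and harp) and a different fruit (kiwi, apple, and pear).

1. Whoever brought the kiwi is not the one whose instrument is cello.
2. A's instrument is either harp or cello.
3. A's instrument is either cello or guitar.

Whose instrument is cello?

A

With clues 1–3, B and C are impossible for the one with instrument cello.
That leaves A.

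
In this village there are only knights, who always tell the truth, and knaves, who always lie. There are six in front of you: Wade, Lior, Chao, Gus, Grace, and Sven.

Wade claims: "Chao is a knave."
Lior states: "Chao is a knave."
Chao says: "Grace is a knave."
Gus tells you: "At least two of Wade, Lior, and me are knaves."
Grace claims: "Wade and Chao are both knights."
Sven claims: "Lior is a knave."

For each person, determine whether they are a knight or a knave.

Consider Wade. Suppose Wade is a knight.
Then no assignment of the remaining roles makes every statement match its speaker's type — contradiction.
So Wade is a knave.
With that fixed, Grace's statement is false, so Grace is a knave.
With that fixed, Chao's statement is true, so Chao is a knight.
With that fixed, Lior's statement is false, so Lior is a knave.
With that fixed, Gus's statement is true, so Gus is a knight.
With that fixed, Sven's statement is true, so Sven is a knight.

Wade: knave, Lior: knave, Chao: knight, Gus: knight, Grace: knave, Sven: knight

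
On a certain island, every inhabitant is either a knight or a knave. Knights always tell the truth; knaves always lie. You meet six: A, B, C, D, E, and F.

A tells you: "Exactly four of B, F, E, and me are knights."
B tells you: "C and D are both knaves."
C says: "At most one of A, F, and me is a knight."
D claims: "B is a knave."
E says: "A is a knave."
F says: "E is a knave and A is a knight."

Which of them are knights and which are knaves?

Consider A. Suppose A is a knight.
Then no assignment of the remaining roles makes every statement match its speaker's type — contradiction.
So A is a knave.
With that fixed, E's statement is true, so E is a knight.
With that fixed, F's statement is false, so F is a knave.
With that fixed, C's statement is true, so C is a knight.
With that fixed, B's statement is false, so B is a knave.
With that fixed, D's statement is true, so D is a knight.

A: knave, B: knave, C: knight, D: knight, E: knight, F: knave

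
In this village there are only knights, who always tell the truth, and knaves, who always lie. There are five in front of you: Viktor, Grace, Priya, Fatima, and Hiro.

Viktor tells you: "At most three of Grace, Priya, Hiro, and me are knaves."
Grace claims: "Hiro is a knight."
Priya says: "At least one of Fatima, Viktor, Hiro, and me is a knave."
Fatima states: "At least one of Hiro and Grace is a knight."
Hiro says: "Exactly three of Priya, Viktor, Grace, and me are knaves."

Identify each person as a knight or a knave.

Viktor: knight, Grace: knave, Priya: knight, Fatima: knave, Hiro: knave

Consider Viktor. Suppose Viktor is a knave.
Then no assignment of the remaining roles makes every statement match its speaker's type — contradiction.
So Viktor is a knight.
Consider Grace. Suppose Grace is a knight.
Then no assignment of the remaining roles makes every statement match its speaker's type — contradiction.
So Grace is a knave.
Consider Priya. Suppose Priya is a knave.
Then Priya's own statement would have to be false, but it can't be — contradiction.
So Priya is a knight.
With that fixed, Hiro's statement is false, so Hiro is a knave.
With that fixed, Fatima's statement is false, so Fatima is a knave.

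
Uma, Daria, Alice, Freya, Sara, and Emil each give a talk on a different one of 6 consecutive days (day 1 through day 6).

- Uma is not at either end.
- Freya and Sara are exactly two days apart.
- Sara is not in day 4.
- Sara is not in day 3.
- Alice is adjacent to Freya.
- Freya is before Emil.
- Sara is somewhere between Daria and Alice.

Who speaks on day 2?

With clues 1–3, Freya is ruled out for day 2.
With clues 1–6, Emil is ruled out for day 2.
With clues 1–7, Alice, Daria, and Uma are ruled out for day 2.
So day 2 is Sara.

Sara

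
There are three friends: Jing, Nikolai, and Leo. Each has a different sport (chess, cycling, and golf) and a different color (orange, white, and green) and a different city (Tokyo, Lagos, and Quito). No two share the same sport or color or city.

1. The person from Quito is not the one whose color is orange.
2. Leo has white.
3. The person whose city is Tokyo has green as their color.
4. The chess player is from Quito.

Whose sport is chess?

With clues 1–4, Jing and Nikolai are impossible for the one with sport chess.
That leaves Leo.

Leo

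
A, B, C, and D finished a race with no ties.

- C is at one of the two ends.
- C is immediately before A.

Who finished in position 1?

With clues 1–2, A, B, and D are ruled out for place 1.
So place 1 is C.

C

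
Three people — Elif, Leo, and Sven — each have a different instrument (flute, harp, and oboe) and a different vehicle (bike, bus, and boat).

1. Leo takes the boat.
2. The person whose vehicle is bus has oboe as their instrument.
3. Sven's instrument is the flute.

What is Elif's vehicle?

bus

Clue 1 rules out boat for Elif's vehicle.
With clues 1–3, bike is impossible for Elif's vehicle.
That leaves bus.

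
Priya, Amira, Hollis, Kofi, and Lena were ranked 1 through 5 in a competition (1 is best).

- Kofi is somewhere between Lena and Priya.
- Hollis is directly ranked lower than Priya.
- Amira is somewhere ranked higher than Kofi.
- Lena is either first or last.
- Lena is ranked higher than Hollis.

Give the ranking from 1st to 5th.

From clue 1: Kofi is in {2,3,4}.
From clues 1–3: Kofi is in {3,4}.
From clues 1–5: Lena → rank 1, Amira → rank 2, Kofi → rank 3, Priya → rank 4, Hollis → rank 5.

Lena, Amira, Kofi, Priya, Hollis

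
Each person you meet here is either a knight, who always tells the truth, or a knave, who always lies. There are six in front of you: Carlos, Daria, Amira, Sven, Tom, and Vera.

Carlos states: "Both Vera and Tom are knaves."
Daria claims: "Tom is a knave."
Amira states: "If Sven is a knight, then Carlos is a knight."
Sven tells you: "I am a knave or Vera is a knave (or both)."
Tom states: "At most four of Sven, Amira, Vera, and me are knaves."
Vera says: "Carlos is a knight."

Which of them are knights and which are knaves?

Carlos: knave, Daria: knave, Amira: knave, Sven: knight, Tom: knight, Vera: knave

Regardless of anyone's role, Tom's statement is true, so Tom is a knight.
With that fixed, Carlos's statement is false, so Carlos is a knave.
With that fixed, Daria's statement is false, so Daria is a knave.
With that fixed, Vera's statement is false, so Vera is a knave.
With that fixed, Sven's statement is true, so Sven is a knight.
With that fixed, Amira's statement is false, so Amira is a knave.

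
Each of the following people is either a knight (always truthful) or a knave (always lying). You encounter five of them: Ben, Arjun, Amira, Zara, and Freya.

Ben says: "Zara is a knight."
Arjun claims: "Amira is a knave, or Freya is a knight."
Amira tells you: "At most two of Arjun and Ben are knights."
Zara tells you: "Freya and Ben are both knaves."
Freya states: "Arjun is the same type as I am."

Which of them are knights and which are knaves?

Regardless of anyone's role, Amira's statement is true, so Amira is a knight.
Consider Ben. Suppose Ben is a knight.
Then no assignment of the remaining roles makes every statement match its speaker's type — contradiction.
So Ben is a knave.
Consider Arjun. Suppose Arjun is a knave.
Then whichever role Freya has, Freya's statement has the wrong truth value — contradiction.
So Arjun is a knight.
Consider Zara. Suppose Zara is a knight.
Then Ben's statement comes out true, contradicting Ben being a knave.
So Zara is a knave.
Consider Freya. Suppose Freya is a knave.
Then Arjun's statement comes out false, contradicting Arjun being a knight.
So Freya is a knight.

Ben: knave, Arjun: knight, Amira: knight, Zara: knave, Freya: knight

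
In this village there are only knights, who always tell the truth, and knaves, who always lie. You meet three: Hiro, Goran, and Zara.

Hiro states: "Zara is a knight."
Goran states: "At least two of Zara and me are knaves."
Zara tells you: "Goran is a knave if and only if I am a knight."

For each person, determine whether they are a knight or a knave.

Consider Hiro. Suppose Hiro is a knave.
Then no assignment of the remaining roles makes every statement match its speaker's type — contradiction.
So Hiro is a knight.
Consider Goran. Suppose Goran is a knight.
Then Goran's own statement would have to be true, but it can't be — contradiction.
So Goran is a knave.
Consider Zara. Suppose Zara is a knave.
Then Hiro's statement comes out false, contradicting Hiro being a knight.
So Zara is a knight.

Hiro: knight, Goran: knave, Zara: knight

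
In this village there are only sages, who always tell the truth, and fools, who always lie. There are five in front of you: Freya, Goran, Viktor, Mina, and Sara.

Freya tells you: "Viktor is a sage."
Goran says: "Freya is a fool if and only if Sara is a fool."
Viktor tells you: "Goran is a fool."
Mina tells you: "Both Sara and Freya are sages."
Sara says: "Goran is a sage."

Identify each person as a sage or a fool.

Freya: sage, Goran: fool, Viktor: sage, Mina: fool, Sara: fool

Consider Freya. Suppose Freya is a fool.
Then no assignment of the remaining roles makes every statement match its speaker's type — contradiction.
So Freya is a sage.
Consider Goran. Suppose Goran is a sage.
Then no assignment of the remaining roles makes every statement match its speaker's type — contradiction.
So Goran is a fool.
With that fixed, Viktor's statement is true, so Viktor is a sage.
With that fixed, Sara's statement is false, so Sara is a fool.
With that fixed, Mina's statement is false, so Mina is a fool.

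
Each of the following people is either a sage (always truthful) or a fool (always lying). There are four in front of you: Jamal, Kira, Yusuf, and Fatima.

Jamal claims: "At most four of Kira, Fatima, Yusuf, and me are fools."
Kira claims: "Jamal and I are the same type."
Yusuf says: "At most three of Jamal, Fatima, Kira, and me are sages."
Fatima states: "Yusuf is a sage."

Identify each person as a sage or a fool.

Jamal: sage, Kira: fool, Yusuf: sage, Fatima: sage

Regardless of anyone's role, Jamal's statement is true, so Jamal is a sage.
Consider Kira. Suppose Kira is a sage.
Then no assignment of the remaining roles makes every statement match its speaker's type — contradiction.
So Kira is a fool.
With that fixed, Yusuf's statement is true, so Yusuf is a sage.
With that fixed, Fatima's statement is true, so Fatima is a sage.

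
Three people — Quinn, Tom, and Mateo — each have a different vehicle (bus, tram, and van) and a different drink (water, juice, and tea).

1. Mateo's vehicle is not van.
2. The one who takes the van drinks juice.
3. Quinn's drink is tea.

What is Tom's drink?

With clues 1–3, tea and water are impossible for Tom's drink.
That leaves juice.

juice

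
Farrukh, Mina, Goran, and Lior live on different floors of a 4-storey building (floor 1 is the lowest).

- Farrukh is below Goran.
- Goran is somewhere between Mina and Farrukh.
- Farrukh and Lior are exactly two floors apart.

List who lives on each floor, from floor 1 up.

Farrukh, Goran, Lior, Mina

From clue 1: Farrukh is in {1,2,3}.
From clues 1–2: Farrukh is in {1,2}.
From clues 1–3: Farrukh → floor 1, Goran → floor 2, Lior → floor 3, Mina → floor 4.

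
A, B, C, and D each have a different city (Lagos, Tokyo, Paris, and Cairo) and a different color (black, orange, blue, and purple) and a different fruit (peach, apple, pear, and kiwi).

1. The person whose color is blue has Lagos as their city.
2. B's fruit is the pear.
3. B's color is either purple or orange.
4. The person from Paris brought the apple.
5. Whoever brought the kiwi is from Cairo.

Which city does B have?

With clues 1–3, Lagos is impossible for B's city.
With clues 1–4, Paris is impossible for B's city.
With clues 1–5, Cairo is impossible for B's city.
That leaves Tokyo.

Tokyo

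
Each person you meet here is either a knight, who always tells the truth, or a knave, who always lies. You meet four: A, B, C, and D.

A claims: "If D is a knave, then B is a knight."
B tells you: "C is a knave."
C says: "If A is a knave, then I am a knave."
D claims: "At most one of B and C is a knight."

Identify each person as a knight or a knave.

A: knight, B: knave, C: knight, D: knight

Consider A. Suppose A is a knave.
Then whichever role C has, C's statement has the wrong truth value — contradiction.
So A is a knight.
With that fixed, C's statement is true, so C is a knight.
With that fixed, B's statement is false, so B is a knave.
With that fixed, D's statement is true, so D is a knight.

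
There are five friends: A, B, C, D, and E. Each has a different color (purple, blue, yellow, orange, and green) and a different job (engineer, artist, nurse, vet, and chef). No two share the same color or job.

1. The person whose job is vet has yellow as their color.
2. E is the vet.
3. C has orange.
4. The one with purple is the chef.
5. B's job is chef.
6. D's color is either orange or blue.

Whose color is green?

With clues 1–2, E is impossible for the one with color green.
With clues 1–3, C is impossible for the one with color green.
With clues 1–5, B is impossible for the one with color green.
With clues 1–6, D is impossible for the one with color green.
That leaves A.

A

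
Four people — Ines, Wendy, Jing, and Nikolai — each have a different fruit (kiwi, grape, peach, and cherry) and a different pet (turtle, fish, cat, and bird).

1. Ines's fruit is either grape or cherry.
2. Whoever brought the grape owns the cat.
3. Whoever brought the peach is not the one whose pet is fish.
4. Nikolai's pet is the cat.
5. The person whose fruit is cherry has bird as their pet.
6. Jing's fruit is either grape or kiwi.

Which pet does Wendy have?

With clues 1–4, cat is impossible for Wendy's pet.
With clues 1–5, bird is impossible for Wendy's pet.
With clues 1–6, fish is impossible for Wendy's pet.
That leaves turtle.

turtle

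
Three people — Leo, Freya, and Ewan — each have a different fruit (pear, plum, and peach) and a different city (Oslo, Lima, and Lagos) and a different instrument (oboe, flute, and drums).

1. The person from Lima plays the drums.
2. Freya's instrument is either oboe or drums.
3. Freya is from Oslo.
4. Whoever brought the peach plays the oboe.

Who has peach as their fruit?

Freya

With clues 1–4, Ewan and Leo are impossible for the one with fruit peach.
That leaves Freya.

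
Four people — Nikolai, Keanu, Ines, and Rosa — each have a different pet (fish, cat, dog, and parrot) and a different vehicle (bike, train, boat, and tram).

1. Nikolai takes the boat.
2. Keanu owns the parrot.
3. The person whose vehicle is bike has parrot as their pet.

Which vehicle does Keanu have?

Clue 1 rules out boat for Keanu's vehicle.
With clues 1–3, train and tram are impossible for Keanu's vehicle.
That leaves bike.

bike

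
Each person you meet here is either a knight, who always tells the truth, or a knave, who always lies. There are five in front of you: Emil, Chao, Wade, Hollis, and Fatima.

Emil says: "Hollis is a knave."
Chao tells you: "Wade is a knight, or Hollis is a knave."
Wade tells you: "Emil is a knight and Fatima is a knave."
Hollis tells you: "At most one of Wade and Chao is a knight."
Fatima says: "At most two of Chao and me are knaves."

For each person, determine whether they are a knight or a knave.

Emil: knave, Chao: knave, Wade: knave, Hollis: knight, Fatima: knight

Regardless of anyone's role, Fatima's statement is true, so Fatima is a knight.
With that fixed, Wade's statement is false, so Wade is a knave.
With that fixed, Hollis's statement is true, so Hollis is a knight.
With that fixed, Emil's statement is false, so Emil is a knave.
With that fixed, Chao's statement is false, so Chao is a knave.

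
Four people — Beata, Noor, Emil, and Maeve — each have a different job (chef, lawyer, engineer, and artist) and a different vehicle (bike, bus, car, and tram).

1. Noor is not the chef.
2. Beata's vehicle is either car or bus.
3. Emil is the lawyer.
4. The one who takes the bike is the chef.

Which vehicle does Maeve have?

bike

With clues 1–4, bus, car, and tram are impossible for Maeve's vehicle.
That leaves bike.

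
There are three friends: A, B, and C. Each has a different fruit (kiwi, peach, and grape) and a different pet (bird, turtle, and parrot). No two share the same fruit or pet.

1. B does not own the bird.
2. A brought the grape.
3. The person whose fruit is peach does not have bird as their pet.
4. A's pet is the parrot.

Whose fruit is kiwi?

C

With clues 1–2, A is impossible for the one with fruit kiwi.
With clues 1–4, B is impossible for the one with fruit kiwi.
That leaves C.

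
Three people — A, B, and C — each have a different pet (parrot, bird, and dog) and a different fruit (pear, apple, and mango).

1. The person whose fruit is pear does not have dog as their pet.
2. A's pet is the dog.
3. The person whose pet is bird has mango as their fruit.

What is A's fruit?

With clues 1–2, pear is impossible for A's fruit.
With clues 1–3, mango is impossible for A's fruit.
That leaves apple.

apple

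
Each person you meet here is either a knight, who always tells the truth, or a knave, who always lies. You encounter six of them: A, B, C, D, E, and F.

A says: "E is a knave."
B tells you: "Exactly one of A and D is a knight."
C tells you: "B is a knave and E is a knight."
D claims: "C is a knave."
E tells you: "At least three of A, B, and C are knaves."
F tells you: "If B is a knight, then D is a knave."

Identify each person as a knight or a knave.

A: knight, B: knave, C: knave, D: knight, E: knave, F: knight

Consider A. Suppose A is a knave.
Then no assignment of the remaining roles makes every statement match its speaker's type — contradiction.
So A is a knight.
With that fixed, E's statement is false, so E is a knave.
With that fixed, C's statement is false, so C is a knave.
With that fixed, D's statement is true, so D is a knight.
With that fixed, B's statement is false, so B is a knave.
With that fixed, F's statement is true, so F is a knight.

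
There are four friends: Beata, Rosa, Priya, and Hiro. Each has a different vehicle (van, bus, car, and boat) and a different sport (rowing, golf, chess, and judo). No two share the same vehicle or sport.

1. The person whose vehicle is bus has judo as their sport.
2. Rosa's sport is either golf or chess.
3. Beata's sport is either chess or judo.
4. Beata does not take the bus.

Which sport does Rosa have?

golf

With clues 1–2, judo and rowing are impossible for Rosa's sport.
With clues 1–4, chess is impossible for Rosa's sport.
That leaves golf.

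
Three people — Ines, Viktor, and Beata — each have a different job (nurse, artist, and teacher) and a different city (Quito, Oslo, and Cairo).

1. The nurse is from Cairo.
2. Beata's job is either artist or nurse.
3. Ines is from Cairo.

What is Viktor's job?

With clues 1–3, artist and nurse are impossible for Viktor's job.
That leaves teacher.

teacher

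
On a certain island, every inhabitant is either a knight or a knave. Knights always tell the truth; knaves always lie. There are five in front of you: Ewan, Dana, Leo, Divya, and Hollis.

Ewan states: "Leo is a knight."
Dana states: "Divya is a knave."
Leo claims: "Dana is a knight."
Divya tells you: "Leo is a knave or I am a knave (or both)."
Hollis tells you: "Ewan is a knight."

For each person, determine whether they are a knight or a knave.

Consider Ewan. Suppose Ewan is a knight.
Then no assignment of the remaining roles makes every statement match its speaker's type — contradiction.
So Ewan is a knave.
With that fixed, Hollis's statement is false, so Hollis is a knave.
Consider Dana. Suppose Dana is a knight.
Then no assignment of the remaining roles makes every statement match its speaker's type — contradiction.
So Dana is a knave.
With that fixed, Leo's statement is false, so Leo is a knave.
With that fixed, Divya's statement is true, so Divya is a knight.

Ewan: knave, Dana: knave, Leo: knave, Divya: knight, Hollis: knave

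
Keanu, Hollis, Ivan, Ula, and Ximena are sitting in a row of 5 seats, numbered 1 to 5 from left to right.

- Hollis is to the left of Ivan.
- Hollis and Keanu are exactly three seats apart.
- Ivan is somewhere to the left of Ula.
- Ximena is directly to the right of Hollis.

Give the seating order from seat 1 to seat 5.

Hollis, Ximena, Ivan, Keanu, Ula

From clue 1: Hollis is in {1,2,3,4}.
From clues 1–2: Keanu is in {1,4,5}.
From clues 1–3: Keanu is in {4,5}.
From clues 1–4: Hollis → seat 1, Ximena → seat 2, Ivan → seat 3, Keanu → seat 4, Ula → seat 5.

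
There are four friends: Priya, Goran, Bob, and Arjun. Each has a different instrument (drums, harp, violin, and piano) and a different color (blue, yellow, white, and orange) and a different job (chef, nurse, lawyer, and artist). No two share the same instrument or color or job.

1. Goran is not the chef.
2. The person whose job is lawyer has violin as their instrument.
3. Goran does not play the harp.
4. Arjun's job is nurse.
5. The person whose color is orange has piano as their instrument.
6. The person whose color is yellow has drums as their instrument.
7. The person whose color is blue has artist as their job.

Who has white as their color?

With clues 1–7, Arjun, Bob, and Priya are impossible for the one with color white.
That leaves Goran.

Goran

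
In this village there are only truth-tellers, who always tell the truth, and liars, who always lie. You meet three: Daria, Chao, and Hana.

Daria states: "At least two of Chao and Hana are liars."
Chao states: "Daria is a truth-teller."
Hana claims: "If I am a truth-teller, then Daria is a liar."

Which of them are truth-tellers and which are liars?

Consider Daria. Suppose Daria is a truth-teller.
Then whichever role Hana has, Hana's statement has the wrong truth value — contradiction.
So Daria is a liar.
With that fixed, Chao's statement is false, so Chao is a liar.
With that fixed, Hana's statement is true, so Hana is a truth-teller.

Daria: liar, Chao: liar, Hana: truth-teller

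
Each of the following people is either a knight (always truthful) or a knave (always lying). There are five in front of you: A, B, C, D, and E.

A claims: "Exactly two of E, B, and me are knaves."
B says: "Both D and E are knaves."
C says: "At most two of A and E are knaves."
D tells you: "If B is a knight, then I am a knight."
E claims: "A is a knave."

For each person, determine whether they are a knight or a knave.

Regardless of anyone's role, C's statement is true, so C is a knight.
Consider A. Suppose A is a knave.
Then no assignment of the remaining roles makes every statement match its speaker's type — contradiction.
So A is a knight.
With that fixed, E's statement is false, so E is a knave.
Consider B. Suppose B is a knight.
Then A's statement comes out false, contradicting A being a knight.
So B is a knave.
With that fixed, D's statement is true, so D is a knight.

A: knight, B: knave, C: knight, D: knight, E: knave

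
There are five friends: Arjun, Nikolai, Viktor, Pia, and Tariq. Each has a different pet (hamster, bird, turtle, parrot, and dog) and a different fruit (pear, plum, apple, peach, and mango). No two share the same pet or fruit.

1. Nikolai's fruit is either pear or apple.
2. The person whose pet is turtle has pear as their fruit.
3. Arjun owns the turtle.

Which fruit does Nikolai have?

Clue 1 rules out mango, peach, and plum for Nikolai's fruit.
With clues 1–3, pear is impossible for Nikolai's fruit.
That leaves apple.

apple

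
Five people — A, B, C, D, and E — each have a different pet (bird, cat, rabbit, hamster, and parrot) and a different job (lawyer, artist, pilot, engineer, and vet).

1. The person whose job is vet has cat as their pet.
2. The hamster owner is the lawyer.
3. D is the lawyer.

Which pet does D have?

hamster

With clues 1–3, bird, cat, parrot, and rabbit are impossible for D's pet.
That leaves hamster.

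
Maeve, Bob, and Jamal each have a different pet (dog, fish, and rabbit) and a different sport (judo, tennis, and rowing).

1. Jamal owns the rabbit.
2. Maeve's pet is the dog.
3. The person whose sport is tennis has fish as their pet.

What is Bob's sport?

tennis

With clues 1–3, judo and rowing are impossible for Bob's sport.
That leaves tennis.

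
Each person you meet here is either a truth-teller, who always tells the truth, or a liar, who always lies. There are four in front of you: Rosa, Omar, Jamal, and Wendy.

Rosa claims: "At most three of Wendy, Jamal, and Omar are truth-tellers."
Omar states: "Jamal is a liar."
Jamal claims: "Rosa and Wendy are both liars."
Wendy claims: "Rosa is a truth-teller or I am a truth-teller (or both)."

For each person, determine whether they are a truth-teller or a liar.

Regardless of anyone's role, Rosa's statement is true, so Rosa is a truth-teller.
With that fixed, Jamal's statement is false, so Jamal is a liar.
With that fixed, Wendy's statement is true, so Wendy is a truth-teller.
With that fixed, Omar's statement is true, so Omar is a truth-teller.

Rosa: truth-teller, Omar: truth-teller, Jamal: liar, Wendy: truth-teller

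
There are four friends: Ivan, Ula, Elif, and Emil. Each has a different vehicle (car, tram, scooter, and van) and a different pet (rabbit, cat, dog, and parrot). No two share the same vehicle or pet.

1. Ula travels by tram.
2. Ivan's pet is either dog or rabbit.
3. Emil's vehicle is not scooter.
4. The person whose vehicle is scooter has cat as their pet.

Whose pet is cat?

Elif

With clues 1–2, Ivan is impossible for the one with pet cat.
With clues 1–4, Emil and Ula are impossible for the one with pet cat.
That leaves Elif.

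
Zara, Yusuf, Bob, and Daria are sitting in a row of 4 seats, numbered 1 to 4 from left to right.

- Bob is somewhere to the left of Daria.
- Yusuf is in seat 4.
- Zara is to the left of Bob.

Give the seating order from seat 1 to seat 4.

From clue 1: Bob is in {1,2,3}.
From clues 1–2: Yusuf → seat 4.
From clues 1–3: Zara → seat 1, Bob → seat 2, Daria → seat 3.

Zara, Bob, Daria, Yusuf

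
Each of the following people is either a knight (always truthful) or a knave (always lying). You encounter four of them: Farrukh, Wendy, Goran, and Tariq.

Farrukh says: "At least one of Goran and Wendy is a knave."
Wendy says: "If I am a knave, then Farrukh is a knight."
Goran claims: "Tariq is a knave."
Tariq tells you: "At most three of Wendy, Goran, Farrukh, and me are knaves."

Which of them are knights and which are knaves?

Farrukh: knight, Wendy: knight, Goran: knave, Tariq: knight

Consider Farrukh. Suppose Farrukh is a knave.
Then no assignment of the remaining roles makes every statement match its speaker's type — contradiction.
So Farrukh is a knight.
With that fixed, Wendy's statement is true, so Wendy is a knight.
With that fixed, Tariq's statement is true, so Tariq is a knight.
With that fixed, Goran's statement is false, so Goran is a knave.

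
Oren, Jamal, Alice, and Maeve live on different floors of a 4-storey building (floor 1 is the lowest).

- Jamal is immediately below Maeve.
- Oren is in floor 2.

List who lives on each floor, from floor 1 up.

Alice, Oren, Jamal, Maeve

From clue 1: Jamal is in {1,2,3}.
From clues 1–2: Alice → floor 1, Oren → floor 2, Jamal → floor 3, Maeve → floor 4.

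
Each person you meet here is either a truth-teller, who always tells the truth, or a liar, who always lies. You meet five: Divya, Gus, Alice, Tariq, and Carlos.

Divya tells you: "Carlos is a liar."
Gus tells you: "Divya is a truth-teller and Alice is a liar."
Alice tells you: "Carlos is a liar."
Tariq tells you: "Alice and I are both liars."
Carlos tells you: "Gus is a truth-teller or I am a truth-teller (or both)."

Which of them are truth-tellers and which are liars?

Divya: truth-teller, Gus: liar, Alice: truth-teller, Tariq: liar, Carlos: liar

Consider Divya. Suppose Divya is a liar.
Then no assignment of the remaining roles makes every statement match its speaker's type — contradiction.
So Divya is a truth-teller.
Consider Gus. Suppose Gus is a truth-teller.
Then no assignment of the remaining roles makes every statement match its speaker's type — contradiction.
So Gus is a liar.
Consider Alice. Suppose Alice is a liar.
Then Gus's statement comes out true, contradicting Gus being a liar.
So Alice is a truth-teller.
With that fixed, Tariq's statement is false, so Tariq is a liar.
Consider Carlos. Suppose Carlos is a truth-teller.
Then Divya's statement comes out false, contradicting Divya being a truth-teller.
So Carlos is a liar.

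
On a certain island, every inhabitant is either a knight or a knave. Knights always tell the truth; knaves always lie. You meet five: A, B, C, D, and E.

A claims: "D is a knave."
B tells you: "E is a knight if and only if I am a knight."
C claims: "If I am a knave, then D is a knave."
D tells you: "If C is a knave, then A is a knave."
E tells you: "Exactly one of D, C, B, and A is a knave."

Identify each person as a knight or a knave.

Consider A. Suppose A is a knight.
Then no assignment of the remaining roles makes every statement match its speaker's type — contradiction.
So A is a knave.
With that fixed, D's statement is true, so D is a knight.
Consider B. Suppose B is a knave.
Then no assignment of the remaining roles makes every statement match its speaker's type — contradiction.
So B is a knight.
Consider C. Suppose C is a knave.
Then no assignment of the remaining roles makes every statement match its speaker's type — contradiction.
So C is a knight.
With that fixed, E's statement is true, so E is a knight.

A: knave, B: knight, C: knight, D: knight, E: knight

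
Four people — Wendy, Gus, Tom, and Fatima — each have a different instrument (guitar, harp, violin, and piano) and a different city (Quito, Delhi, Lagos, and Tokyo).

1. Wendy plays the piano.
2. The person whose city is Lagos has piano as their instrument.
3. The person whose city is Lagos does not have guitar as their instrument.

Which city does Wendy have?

With clues 1–2, Delhi, Quito, and Tokyo are impossible for Wendy's city.
That leaves Lagos.

Lagos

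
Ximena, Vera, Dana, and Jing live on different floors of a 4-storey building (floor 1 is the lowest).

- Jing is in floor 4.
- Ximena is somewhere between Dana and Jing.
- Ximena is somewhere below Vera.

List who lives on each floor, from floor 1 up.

From clue 1: Jing → floor 4.
From clues 1–2: Ximena is in {2,3}.
From clues 1–3: Dana → floor 1, Ximena → floor 2, Vera → floor 3.

Dana, Ximena, Vera, Jing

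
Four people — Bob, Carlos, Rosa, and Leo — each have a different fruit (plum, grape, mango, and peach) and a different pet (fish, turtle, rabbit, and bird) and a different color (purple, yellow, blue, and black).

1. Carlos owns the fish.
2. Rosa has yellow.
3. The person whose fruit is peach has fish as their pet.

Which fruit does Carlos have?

With clues 1–3, grape, mango, and plum are impossible for Carlos's fruit.
That leaves peach.

peach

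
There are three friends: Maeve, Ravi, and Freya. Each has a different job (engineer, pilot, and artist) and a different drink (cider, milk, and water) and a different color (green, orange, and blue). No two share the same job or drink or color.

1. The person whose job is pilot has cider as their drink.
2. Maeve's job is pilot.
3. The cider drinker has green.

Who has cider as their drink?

Maeve

With clues 1–2, Freya and Ravi are impossible for the one with drink cider.
That leaves Maeve.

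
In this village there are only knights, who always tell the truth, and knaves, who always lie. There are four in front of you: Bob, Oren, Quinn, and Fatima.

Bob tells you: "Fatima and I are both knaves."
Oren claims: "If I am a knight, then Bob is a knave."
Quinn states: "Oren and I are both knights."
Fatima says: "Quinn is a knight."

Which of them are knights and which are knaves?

Consider Bob. Suppose Bob is a knight.
Then Bob's own statement would have to be true, but it can't be — contradiction.
So Bob is a knave.
With that fixed, Oren's statement is true, so Oren is a knight.
Consider Quinn. Suppose Quinn is a knave.
Then no assignment of the remaining roles makes every statement match its speaker's type — contradiction.
So Quinn is a knight.
With that fixed, Fatima's statement is true, so Fatima is a knight.

Bob: knave, Oren: knight, Quinn: knight, Fatima: knight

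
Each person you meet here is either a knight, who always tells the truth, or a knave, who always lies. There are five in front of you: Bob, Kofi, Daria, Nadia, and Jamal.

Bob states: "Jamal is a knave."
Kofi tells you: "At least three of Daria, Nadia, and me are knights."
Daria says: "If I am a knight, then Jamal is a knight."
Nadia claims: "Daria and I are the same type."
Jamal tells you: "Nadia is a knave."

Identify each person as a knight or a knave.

Bob: knave, Kofi: knave, Daria: knight, Nadia: knave, Jamal: knight

Consider Bob. Suppose Bob is a knight.
Then no assignment of the remaining roles makes every statement match its speaker's type — contradiction.
So Bob is a knave.
Consider Kofi. Suppose Kofi is a knight.
Then no assignment of the remaining roles makes every statement match its speaker's type — contradiction.
So Kofi is a knave.
Consider Daria. Suppose Daria is a knave.
Then Daria's own statement would have to be false, but it can't be — contradiction.
So Daria is a knight.
Consider Nadia. Suppose Nadia is a knight.
Then no assignment of the remaining roles makes every statement match its speaker's type — contradiction.
So Nadia is a knave.
With that fixed, Jamal's statement is true, so Jamal is a knight.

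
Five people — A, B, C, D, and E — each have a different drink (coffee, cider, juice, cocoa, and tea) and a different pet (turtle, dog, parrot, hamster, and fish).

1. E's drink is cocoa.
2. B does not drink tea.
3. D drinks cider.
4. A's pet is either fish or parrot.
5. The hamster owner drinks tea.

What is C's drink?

tea

Clue 1 rules out cocoa for C's drink.
With clues 1–3, cider is impossible for C's drink.
With clues 1–5, coffee and juice are impossible for C's drink.
That leaves tea.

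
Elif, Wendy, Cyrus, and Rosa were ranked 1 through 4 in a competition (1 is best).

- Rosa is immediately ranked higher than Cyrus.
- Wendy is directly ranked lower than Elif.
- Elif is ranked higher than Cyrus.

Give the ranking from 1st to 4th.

From clue 1: Cyrus is in {2,3,4}.
From clues 1–2: Elif is in {1,3}.
From clues 1–3: Elif → rank 1, Wendy → rank 2, Rosa → rank 3, Cyrus → rank 4.

Elif, Wendy, Rosa, Cyrus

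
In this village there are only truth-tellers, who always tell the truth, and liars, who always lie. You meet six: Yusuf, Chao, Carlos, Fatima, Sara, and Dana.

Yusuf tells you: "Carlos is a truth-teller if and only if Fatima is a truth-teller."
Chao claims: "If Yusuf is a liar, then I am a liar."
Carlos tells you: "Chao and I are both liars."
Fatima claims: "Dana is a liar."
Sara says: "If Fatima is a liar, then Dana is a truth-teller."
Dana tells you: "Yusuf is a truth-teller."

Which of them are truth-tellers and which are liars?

Consider Yusuf. Suppose Yusuf is a liar.
Then whichever role Chao has, Chao's statement has the wrong truth value — contradiction.
So Yusuf is a truth-teller.
With that fixed, Chao's statement is true, so Chao is a truth-teller.
With that fixed, Carlos's statement is false, so Carlos is a liar.
With that fixed, Dana's statement is true, so Dana is a truth-teller.
With that fixed, Fatima's statement is false, so Fatima is a liar.
With that fixed, Sara's statement is true, so Sara is a truth-teller.

Yusuf: truth-teller, Chao: truth-teller, Carlos: liar, Fatima: liar, Sara: truth-teller, Dana: truth-teller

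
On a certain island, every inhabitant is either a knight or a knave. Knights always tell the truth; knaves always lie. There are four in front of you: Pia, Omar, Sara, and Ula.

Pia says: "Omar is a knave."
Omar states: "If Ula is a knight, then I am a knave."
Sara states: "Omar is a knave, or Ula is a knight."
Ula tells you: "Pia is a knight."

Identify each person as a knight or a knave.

Consider Pia. Suppose Pia is a knight.
Then no assignment of the remaining roles makes every statement match its speaker's type — contradiction.
So Pia is a knave.
With that fixed, Ula's statement is false, so Ula is a knave.
With that fixed, Omar's statement is true, so Omar is a knight.
With that fixed, Sara's statement is false, so Sara is a knave.

Pia: knave, Omar: knight, Sara: knave, Ula: knave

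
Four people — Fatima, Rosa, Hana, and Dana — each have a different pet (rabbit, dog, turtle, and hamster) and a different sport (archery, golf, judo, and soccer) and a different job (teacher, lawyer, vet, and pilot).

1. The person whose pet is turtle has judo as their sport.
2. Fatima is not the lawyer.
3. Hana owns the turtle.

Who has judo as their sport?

Hana

With clues 1–3, Dana, Fatima, and Rosa are impossible for the one with sport judo.
That leaves Hana.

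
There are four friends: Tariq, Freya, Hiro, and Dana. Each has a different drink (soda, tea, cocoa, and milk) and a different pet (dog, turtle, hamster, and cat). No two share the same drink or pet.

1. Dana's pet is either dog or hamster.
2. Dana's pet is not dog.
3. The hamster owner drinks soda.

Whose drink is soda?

Dana

With clues 1–3, Freya, Hiro, and Tariq are impossible for the one with drink soda.
That leaves Dana.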